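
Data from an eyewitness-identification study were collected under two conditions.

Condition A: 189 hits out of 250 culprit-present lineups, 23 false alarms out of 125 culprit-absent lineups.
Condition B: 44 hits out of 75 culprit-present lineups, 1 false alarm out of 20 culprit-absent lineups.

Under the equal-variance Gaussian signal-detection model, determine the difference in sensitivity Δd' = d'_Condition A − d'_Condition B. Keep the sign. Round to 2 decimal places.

Condition A: z(0.7560) = 0.693, z(0.1840) = -0.900, d' = 1.593
Condition B: z(0.5867) = 0.219, z(0.0500) = -1.645, d' = 1.864
Δd' = d'_Condition A − d'_Condition B = 1.593 − 1.864 = -0.271
Condition B has the higher sensitivity.

Δd' = -0.27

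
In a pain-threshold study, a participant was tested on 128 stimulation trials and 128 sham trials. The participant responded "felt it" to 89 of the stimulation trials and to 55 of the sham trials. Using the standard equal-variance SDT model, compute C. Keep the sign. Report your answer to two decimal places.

H = 89/128 = 0.6953
FA = 55/128 = 0.4297
z(0.6953) = 0.5109, z(0.4297) = -0.1771
c = −½·[z(H) + z(FA)] = −0.5 × (0.5109 + (-0.1771)) = -0.1669

C = -0.17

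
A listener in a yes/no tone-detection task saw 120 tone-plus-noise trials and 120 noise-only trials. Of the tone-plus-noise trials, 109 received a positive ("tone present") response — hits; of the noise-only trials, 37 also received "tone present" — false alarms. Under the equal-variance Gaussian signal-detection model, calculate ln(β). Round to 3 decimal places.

H = 109/120 = 0.9083
FA = 37/120 = 0.3083
Φ⁻¹(H) = Φ⁻¹(0.9083) = 1.3304
Φ⁻¹(FA) = Φ⁻¹(0.3083) = -0.5007
ln β = −½·[z(H)² − z(FA)²] = −0.5 × (1.7700 − 0.2507) = -0.75965

ln β = -0.760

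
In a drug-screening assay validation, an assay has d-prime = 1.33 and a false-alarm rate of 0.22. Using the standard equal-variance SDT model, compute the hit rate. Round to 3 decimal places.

z(false-alarm rate) = z(0.22) = -0.7722
z(H) = z(FA) + d' = -0.7722 + 1.33 = 0.5578
hit rate = Φ(0.5578) = 0.7115

hit rate = 0.712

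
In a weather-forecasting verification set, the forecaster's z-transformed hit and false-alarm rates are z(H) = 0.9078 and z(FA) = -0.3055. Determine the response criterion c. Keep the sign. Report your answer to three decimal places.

c = -0.301

c = −½·[z(H) + z(FA)] = −½·(0.9078 + (-0.3055)) = -0.30115
c < 0: the forecaster has a liberal response bias.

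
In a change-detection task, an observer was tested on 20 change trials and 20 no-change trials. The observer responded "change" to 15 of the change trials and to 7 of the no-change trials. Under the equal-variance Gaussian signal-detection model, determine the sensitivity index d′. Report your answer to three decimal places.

H = 15/20 = 0.7500
FA = 7/20 = 0.3500
z(H) = z(0.7500) = 0.6745
z(FA) = z(0.3500) = -0.3853
d' = z(H) − z(FA) = 0.6745 − (-0.3853) = 1.0598

d′ = 1.060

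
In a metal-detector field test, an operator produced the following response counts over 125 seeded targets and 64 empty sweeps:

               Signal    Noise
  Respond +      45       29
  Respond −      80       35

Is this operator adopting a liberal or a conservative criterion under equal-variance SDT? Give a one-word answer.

z(H) = -0.358, z(FA) = -0.118
c = −½·(z(H) + z(FA)) = 0.238
c > 0 → conservative criterion (biased toward responding “no”).

conservative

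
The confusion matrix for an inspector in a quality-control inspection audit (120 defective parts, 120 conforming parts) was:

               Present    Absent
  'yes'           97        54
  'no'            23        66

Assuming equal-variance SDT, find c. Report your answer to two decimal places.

c = -0.37

H = 97/120 = 0.8083
FA = 54/120 = 0.4500
z(0.8083) = 0.8716, z(0.4500) = -0.1257
c = −½·[z(H) + z(FA)] = −0.5 × (0.8716 + (-0.1257)) = -0.37295
c < 0: the inspector has a liberal response bias.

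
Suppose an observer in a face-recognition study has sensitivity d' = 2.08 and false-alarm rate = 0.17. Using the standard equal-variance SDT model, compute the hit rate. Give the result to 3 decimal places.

z(false-alarm rate) = z(0.17) = -0.9542
z(H) = z(FA) + d' = -0.9542 + 2.08 = 1.1258
hit rate = Φ(1.1258) = 0.8699

hit rate = 0.870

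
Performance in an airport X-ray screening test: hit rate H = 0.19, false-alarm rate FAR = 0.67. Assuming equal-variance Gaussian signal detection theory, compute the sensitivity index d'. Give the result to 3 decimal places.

z(H) = z(0.19) = -0.8779
z(FA) = z(0.67) = 0.4399
d' = z(H) − z(FA) = -0.8779 − 0.4399 = -1.3178

d' = -1.318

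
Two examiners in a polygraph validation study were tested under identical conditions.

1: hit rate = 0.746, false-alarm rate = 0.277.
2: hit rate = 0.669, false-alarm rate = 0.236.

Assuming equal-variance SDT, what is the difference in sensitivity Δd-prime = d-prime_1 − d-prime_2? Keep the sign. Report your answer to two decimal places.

1: z(0.746) = 0.662, z(0.277) = -0.592, d' = 1.254
2: z(0.669) = 0.437, z(0.236) = -0.719, d' = 1.156
Δd' = d'_1 − d'_2 = 1.254 − 1.156 = 0.098
1 has the higher sensitivity.

Δd-prime = 0.10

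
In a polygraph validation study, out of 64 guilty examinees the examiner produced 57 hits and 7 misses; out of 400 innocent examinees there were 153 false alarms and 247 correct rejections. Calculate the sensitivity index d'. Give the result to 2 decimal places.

d' = 1.53

H = 57/64 = 0.8906
FA = 153/400 = 0.3825
z(H) = z(0.8906) = 1.230
z(FA) = z(0.3825) = -0.299
d' = z(H) − z(FA) = 1.230 − (-0.299) = 1.529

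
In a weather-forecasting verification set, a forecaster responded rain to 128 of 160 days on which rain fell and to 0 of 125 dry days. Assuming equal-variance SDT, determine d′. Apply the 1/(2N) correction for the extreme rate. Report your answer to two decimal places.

The false-alarm rate is 0/125 = 0, so apply the 1/(2N) correction: FA → 1/(2·125) = 0.00400.
z(H) = z(0.80000) = 0.842
z(FA) = z(0.00400) = -2.652
d' = 0.842 − (-2.652) = 3.494

d′ = 3.49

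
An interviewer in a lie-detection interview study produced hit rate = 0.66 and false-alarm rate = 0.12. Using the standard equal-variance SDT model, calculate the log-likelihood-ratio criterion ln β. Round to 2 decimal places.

ln β = 0.61

z(0.66) = 0.412, z(0.12) = -1.175
ln β = −½·[z(H)² − z(FA)²] = −0.5 × (0.170 − 1.381) = 0.6055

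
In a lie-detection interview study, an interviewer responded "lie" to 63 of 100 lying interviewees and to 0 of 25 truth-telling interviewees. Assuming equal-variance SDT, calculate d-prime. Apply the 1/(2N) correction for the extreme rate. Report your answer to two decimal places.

The false-alarm rate is 0/25 = 0, so apply the 1/(2N) correction: FA → 1/(2·25) = 0.02000.
z(H) = z(0.63000) = 0.332
z(FA) = z(0.02000) = -2.054
d' = 0.332 − (-2.054) = 2.386

d-prime = 2.39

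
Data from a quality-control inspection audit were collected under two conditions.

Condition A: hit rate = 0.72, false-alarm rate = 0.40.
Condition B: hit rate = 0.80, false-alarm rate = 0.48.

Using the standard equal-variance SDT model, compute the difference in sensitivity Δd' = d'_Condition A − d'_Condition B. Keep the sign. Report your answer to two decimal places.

Δd' = -0.06

Condition A: z(0.72) = 0.583, z(0.40) = -0.253, d' = 0.836
Condition B: z(0.80) = 0.842, z(0.48) = -0.050, d' = 0.892
Δd' = d'_Condition A − d'_Condition B = 0.836 − 0.892 = -0.056
Condition B has the higher sensitivity.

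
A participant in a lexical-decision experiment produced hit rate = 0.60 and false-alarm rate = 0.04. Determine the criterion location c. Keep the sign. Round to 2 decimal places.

c = 0.75

z(H) = 0.253
z(FA) = -1.751
c = −½·[z(H) + z(FA)] = −0.5 × (0.253 + (-1.751)) = 0.749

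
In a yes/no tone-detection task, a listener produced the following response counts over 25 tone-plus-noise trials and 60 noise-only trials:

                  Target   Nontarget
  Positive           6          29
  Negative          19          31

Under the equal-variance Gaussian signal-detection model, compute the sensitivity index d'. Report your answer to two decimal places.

H = 6/25 = 0.2400
FA = 29/60 = 0.4833
z(H) = z(0.2400) = -0.706
z(FA) = z(0.4833) = -0.042
d' = z(H) − z(FA) = -0.706 − (-0.042) = -0.664

d' = -0.66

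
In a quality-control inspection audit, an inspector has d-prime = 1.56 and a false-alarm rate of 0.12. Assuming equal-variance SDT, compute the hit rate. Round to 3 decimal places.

z(false-alarm rate) = z(0.12) = -1.1750
z(H) = z(FA) + d' = -1.1750 + 1.56 = 0.3850
hit rate = Φ(0.3850) = 0.6499

hit rate = 0.650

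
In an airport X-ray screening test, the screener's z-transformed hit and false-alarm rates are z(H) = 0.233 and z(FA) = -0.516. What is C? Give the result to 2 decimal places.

c = −½·[z(H) + z(FA)] = −½·(0.233 + (-0.516)) = 0.1415
c > 0: the screener has a conservative response bias.

C = 0.14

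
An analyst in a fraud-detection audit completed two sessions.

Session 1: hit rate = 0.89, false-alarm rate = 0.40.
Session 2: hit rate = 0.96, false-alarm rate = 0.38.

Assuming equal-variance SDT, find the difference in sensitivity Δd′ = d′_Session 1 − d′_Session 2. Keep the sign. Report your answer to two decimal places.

Session 1: z(0.89) = 1.227, z(0.40) = -0.253, d' = 1.480
Session 2: z(0.96) = 1.751, z(0.38) = -0.305, d' = 2.056
Δd' = d'_Session 1 − d'_Session 2 = 1.480 − 2.056 = -0.576
Session 2 has the higher sensitivity.

Δd′ = -0.58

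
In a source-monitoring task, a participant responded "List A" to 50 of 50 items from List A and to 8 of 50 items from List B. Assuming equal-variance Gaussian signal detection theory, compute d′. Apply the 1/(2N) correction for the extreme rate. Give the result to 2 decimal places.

d′ = 3.32

The hit rate is 50/50 = 1, so apply the 1/(2N) correction: H → 1 − 1/(2·50) = 0.99000.
z(H) = z(0.99000) = 2.326
z(FA) = z(0.16000) = -0.994
d' = 2.326 − (-0.994) = 3.320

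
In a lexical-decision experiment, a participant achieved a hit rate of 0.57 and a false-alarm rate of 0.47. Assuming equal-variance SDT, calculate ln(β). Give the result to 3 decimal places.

Φ⁻¹(0.57) = 0.1764, Φ⁻¹(0.47) = -0.0753
ln β = −½·[z(H)² − z(FA)²] = −0.5 × (0.0311 − 0.0057) = -0.0127

ln β = -0.013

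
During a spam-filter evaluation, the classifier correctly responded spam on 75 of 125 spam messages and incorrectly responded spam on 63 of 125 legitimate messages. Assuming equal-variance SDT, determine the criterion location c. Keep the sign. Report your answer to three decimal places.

c = -0.132

H = 75/125 = 0.6000
FA = 63/125 = 0.5040
Φ⁻¹(H) = 0.2533
Φ⁻¹(FA) = 0.0100
c = −½·[z(H) + z(FA)] = −0.5 × (0.2533 + 0.0100) = -0.13165
c < 0: the classifier has a liberal response bias.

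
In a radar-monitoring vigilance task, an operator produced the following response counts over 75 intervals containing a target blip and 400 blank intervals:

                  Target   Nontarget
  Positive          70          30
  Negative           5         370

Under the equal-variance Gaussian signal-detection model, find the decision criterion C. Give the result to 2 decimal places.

C = -0.03

H = 70/75 = 0.9333
FA = 30/400 = 0.0750
z(H) = 1.5008
z(FA) = -1.4395
c = −½·[z(H) + z(FA)] = −0.5 × (1.5008 + (-1.4395)) = -0.03065
c < 0: the operator has a liberal response bias.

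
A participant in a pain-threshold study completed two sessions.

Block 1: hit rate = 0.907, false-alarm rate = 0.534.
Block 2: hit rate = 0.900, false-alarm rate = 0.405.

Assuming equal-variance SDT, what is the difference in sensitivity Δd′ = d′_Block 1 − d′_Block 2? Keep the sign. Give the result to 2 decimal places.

Δd′ = -0.28

Block 1: z(0.907) = 1.323, z(0.534) = 0.085, d' = 1.238
Block 2: z(0.900) = 1.282, z(0.405) = -0.240, d' = 1.522
Δd' = d'_Block 1 − d'_Block 2 = 1.238 − 1.522 = -0.284
Block 2 has the higher sensitivity.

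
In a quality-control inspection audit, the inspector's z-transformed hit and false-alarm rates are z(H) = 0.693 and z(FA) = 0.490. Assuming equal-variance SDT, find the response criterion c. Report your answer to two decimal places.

c = −½·[z(H) + z(FA)] = −½·(0.693 + 0.490) = -0.5915

c = -0.59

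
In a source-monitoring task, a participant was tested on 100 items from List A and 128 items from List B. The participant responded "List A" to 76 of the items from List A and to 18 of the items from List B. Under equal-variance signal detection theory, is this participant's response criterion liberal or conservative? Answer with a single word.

conservative

z(H) = 0.706, z(FA) = -1.078
c = −½·(z(H) + z(FA)) = 0.186
c > 0 → conservative criterion (biased toward responding “no”).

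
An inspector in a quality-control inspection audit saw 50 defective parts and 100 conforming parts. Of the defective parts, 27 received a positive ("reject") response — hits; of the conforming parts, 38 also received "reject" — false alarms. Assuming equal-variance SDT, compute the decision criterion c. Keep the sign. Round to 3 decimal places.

c = 0.103

H = 27/50 = 0.5400
FA = 38/100 = 0.3800
z(0.5400) = 0.1004, z(0.3800) = -0.3055
c = −½·[z(H) + z(FA)] = −0.5 × (0.1004 + (-0.3055)) = 0.10255
c > 0: the inspector has a conservative response bias.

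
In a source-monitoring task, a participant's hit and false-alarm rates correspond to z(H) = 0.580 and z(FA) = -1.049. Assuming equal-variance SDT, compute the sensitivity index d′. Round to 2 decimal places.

d' = z(H) − z(FA) = 0.580 − (-1.049) = 1.629

d′ = 1.63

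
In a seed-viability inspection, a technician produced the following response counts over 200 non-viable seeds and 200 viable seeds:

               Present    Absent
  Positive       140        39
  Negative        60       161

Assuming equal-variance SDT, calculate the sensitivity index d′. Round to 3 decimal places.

H = 140/200 = 0.7000
FA = 39/200 = 0.1950
Φ⁻¹(0.7000) = 0.5244, Φ⁻¹(0.1950) = -0.8596
d' = z(H) − z(FA) = 0.5244 − (-0.8596) = 1.3840

d′ = 1.384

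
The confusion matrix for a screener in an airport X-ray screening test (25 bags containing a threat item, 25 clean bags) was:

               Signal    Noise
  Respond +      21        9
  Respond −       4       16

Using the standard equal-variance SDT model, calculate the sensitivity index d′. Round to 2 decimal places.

d′ = 1.35

H = 21/25 = 0.8400
FA = 9/25 = 0.3600
z(H) = z(0.8400) = 0.9945
z(FA) = z(0.3600) = -0.3585
d' = z(H) − z(FA) = 0.9945 − (-0.3585) = 1.3530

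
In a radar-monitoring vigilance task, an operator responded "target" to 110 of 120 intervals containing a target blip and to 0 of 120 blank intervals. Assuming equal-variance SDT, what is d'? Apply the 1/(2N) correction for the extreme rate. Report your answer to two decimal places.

d' = 4.02

The false-alarm rate is 0/120 = 0, so apply the 1/(2N) correction: FA → 1/(2·120) = 0.00417.
z(H) = z(0.91667) = 1.383
z(FA) = z(0.00417) = -2.638
d' = 1.383 − (-2.638) = 4.021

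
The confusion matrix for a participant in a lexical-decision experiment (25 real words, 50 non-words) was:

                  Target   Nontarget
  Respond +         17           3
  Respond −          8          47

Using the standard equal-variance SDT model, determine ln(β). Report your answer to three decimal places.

ln β = 1.099

H = 17/25 = 0.6800
FA = 3/50 = 0.0600
z(H) = 0.4677
z(FA) = -1.5548
ln β = −½·[z(H)² − z(FA)²] = −0.5 × (0.2187 − 2.4174) = 1.09935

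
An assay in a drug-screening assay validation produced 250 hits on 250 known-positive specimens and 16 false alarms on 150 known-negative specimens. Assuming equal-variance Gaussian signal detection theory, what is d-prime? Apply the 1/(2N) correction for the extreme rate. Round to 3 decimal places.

The hit rate is 250/250 = 1, so apply the 1/(2N) correction: H → 1 − 1/(2·250) = 0.99800.
z(H) = z(0.99800) = 2.8782
z(FA) = z(0.10667) = -1.2444
d' = 2.8782 − (-1.2444) = 4.1226

d-prime = 4.123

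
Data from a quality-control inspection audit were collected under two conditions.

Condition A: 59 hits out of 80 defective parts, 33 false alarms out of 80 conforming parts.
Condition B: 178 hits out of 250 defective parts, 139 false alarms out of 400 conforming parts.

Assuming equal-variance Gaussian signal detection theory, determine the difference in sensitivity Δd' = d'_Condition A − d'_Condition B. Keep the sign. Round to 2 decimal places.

Δd' = -0.09

Condition A: z(0.7375) = 0.636, z(0.4125) = -0.221, d' = 0.857
Condition B: z(0.7120) = 0.559, z(0.3475) = -0.392, d' = 0.951
Δd' = d'_Condition A − d'_Condition B = 0.857 − 0.951 = -0.094
Condition B has the higher sensitivity.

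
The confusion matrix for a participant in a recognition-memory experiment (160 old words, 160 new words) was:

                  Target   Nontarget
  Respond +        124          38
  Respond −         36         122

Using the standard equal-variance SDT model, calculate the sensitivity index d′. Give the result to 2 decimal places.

H = 124/160 = 0.7750
FA = 38/160 = 0.2375
Φ⁻¹(H) = Φ⁻¹(0.7750) = 0.755
Φ⁻¹(FA) = Φ⁻¹(0.2375) = -0.714
d' = z(H) − z(FA) = 0.755 − (-0.714) = 1.469

d′ = 1.47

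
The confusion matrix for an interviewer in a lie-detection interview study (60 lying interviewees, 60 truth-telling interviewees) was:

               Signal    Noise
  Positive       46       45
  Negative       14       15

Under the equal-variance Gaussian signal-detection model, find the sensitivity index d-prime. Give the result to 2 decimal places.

H = 46/60 = 0.7667
FA = 45/60 = 0.7500
Φ⁻¹(H) = Φ⁻¹(0.7667) = 0.7280
Φ⁻¹(FA) = Φ⁻¹(0.7500) = 0.6745
d' = z(H) − z(FA) = 0.7280 − 0.6745 = 0.0535

d-prime = 0.05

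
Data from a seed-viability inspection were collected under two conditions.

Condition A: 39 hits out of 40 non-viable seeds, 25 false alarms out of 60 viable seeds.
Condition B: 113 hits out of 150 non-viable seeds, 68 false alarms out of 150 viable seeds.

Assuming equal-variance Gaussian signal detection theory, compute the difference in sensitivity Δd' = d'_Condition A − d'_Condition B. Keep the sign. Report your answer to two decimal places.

Condition A: z(0.9750) = 1.960, z(0.4167) = -0.210, d' = 2.170
Condition B: z(0.7533) = 0.685, z(0.4533) = -0.117, d' = 0.802
Δd' = d'_Condition A − d'_Condition B = 2.170 − 0.802 = 1.368
Condition A has the higher sensitivity.

Δd' = 1.37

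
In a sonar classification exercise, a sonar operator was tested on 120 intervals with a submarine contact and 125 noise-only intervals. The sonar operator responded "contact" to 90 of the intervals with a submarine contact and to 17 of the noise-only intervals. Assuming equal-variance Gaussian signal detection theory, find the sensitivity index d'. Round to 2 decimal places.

d' = 1.77

H = 90/120 = 0.7500
FA = 17/125 = 0.1360
z(0.7500) = 0.674, z(0.1360) = -1.098
d' = z(H) − z(FA) = 0.674 − (-1.098) = 1.772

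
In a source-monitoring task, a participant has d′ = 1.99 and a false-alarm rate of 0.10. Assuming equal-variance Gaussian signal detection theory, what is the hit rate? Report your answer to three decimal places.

hit rate = 0.761

z(false-alarm rate) = z(0.10) = -1.2816
z(H) = z(FA) + d' = -1.2816 + 1.99 = 0.7084
hit rate = Φ(0.7084) = 0.7607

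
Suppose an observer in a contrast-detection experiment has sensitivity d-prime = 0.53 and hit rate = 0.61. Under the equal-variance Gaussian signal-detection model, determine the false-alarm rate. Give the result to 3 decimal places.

z(hit rate) = z(0.61) = 0.2793
z(FA) = z(H) − d' = 0.2793 − 0.53 = -0.2507
false-alarm rate = Φ(-0.2507) = 0.4010

false-alarm rate = 0.401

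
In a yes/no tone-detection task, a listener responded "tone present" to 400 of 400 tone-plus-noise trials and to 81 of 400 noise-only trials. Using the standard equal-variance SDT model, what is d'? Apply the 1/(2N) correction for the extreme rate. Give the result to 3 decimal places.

The hit rate is 400/400 = 1, so apply the 1/(2N) correction: H → 1 − 1/(2·400) = 0.99875.
z(H) = z(0.99875) = 3.0233
z(FA) = z(0.20250) = -0.8327
d' = 3.0233 − (-0.8327) = 3.8560

d' = 3.856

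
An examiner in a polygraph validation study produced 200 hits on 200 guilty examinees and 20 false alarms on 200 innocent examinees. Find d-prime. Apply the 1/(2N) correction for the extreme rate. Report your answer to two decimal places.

d-prime = 4.09

The hit rate is 200/200 = 1, so apply the 1/(2N) correction: H → 1 − 1/(2·200) = 0.99750.
z(H) = z(0.99750) = 2.807
z(FA) = z(0.10000) = -1.282
d' = 2.807 − (-1.282) = 4.089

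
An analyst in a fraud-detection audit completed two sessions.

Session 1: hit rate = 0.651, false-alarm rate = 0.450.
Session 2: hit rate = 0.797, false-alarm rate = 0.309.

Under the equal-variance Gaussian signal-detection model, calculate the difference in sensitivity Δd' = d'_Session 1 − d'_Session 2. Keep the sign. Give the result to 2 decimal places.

Session 1: z(0.651) = 0.388, z(0.450) = -0.126, d' = 0.514
Session 2: z(0.797) = 0.831, z(0.309) = -0.499, d' = 1.330
Δd' = d'_Session 1 − d'_Session 2 = 0.514 − 1.330 = -0.816
Session 2 has the higher sensitivity.

Δd' = -0.82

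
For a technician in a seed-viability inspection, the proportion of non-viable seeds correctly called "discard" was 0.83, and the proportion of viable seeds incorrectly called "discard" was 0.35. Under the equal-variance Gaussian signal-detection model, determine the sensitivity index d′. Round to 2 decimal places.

d′ = 1.34

z(0.83) = 0.9542, z(0.35) = -0.3853
d' = z(H) − z(FA) = 0.9542 − (-0.3853) = 1.3395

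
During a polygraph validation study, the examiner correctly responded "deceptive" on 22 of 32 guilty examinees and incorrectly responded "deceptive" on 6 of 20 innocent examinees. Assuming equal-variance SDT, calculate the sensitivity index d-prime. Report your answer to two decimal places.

H = 22/32 = 0.6875
FA = 6/20 = 0.3000
z(H) = z(0.6875) = 0.489
z(FA) = z(0.3000) = -0.524
d' = z(H) − z(FA) = 0.489 − (-0.524) = 1.013

d-prime = 1.01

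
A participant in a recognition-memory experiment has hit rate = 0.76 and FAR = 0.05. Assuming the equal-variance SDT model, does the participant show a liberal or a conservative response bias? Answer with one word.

z(H) = 0.706, z(FA) = -1.645
c = −½·(z(H) + z(FA)) = 0.4695
c > 0 → conservative criterion (biased toward responding “no”).

conservative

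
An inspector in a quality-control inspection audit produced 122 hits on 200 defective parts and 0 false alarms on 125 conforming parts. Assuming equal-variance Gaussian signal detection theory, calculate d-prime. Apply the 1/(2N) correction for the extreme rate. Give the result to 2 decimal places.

d-prime = 2.93

The false-alarm rate is 0/125 = 0, so apply the 1/(2N) correction: FA → 1/(2·125) = 0.00400.
z(H) = z(0.61000) = 0.279
z(FA) = z(0.00400) = -2.652
d' = 0.279 − (-2.652) = 2.931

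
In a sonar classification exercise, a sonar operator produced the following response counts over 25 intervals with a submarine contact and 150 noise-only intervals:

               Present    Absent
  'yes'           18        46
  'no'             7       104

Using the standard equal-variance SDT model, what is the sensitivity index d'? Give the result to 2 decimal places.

d' = 1.09

H = 18/25 = 0.7200
FA = 46/150 = 0.3067
z(0.7200) = 0.5828, z(0.3067) = -0.5052
d' = z(H) − z(FA) = 0.5828 − (-0.5052) = 1.0880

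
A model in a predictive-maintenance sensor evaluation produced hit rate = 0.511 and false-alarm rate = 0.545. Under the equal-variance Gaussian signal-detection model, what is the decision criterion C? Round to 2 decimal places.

C = -0.07

Φ⁻¹(H) = 0.028
Φ⁻¹(FA) = 0.113
c = −½·[z(H) + z(FA)] = −0.5 × (0.028 + 0.113) = -0.0705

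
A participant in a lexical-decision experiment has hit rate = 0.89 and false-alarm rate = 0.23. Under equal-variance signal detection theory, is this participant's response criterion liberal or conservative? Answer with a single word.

z(H) = 1.227, z(FA) = -0.739
c = −½·(z(H) + z(FA)) = -0.244
c < 0 → liberal criterion (biased toward responding “yes”).

liberal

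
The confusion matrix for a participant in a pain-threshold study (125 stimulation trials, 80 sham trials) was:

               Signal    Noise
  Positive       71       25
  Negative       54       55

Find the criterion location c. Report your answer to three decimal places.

H = 71/125 = 0.5680
FA = 25/80 = 0.3125
z(H) = 0.1713
z(FA) = -0.4888
c = −½·[z(H) + z(FA)] = −0.5 × (0.1713 + (-0.4888)) = 0.15875
c > 0: the participant has a conservative response bias.

c = 0.159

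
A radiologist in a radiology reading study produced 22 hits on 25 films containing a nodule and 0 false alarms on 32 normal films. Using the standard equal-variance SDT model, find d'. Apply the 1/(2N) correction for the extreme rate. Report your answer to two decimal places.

The false-alarm rate is 0/32 = 0, so apply the 1/(2N) correction: FA → 1/(2·32) = 0.01562.
z(H) = z(0.88000) = 1.175
z(FA) = z(0.01562) = -2.154
d' = 1.175 − (-2.154) = 3.329

d' = 3.33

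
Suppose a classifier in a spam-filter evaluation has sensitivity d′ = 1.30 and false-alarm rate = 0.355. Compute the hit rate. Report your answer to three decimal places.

z(false-alarm rate) = z(0.355) = -0.3719
z(H) = z(FA) + d' = -0.3719 + 1.30 = 0.9281
hit rate = Φ(0.9281) = 0.8233

hit rate = 0.823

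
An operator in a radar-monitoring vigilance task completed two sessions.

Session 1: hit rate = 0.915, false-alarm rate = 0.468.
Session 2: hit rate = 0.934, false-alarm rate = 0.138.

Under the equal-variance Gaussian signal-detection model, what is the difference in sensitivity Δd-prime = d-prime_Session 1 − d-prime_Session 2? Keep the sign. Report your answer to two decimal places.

Session 1: z(0.915) = 1.372, z(0.468) = -0.080, d' = 1.452
Session 2: z(0.934) = 1.506, z(0.138) = -1.089, d' = 2.595
Δd' = d'_Session 1 − d'_Session 2 = 1.452 − 2.595 = -1.143
Session 2 has the higher sensitivity.

Δd-prime = -1.14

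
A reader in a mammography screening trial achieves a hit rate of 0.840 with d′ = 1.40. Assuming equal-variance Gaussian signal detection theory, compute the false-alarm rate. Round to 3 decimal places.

false-alarm rate = 0.343

z(hit rate) = z(0.840) = 0.9945
z(FA) = z(H) − d' = 0.9945 − 1.40 = -0.4055
false-alarm rate = Φ(-0.4055) = 0.3426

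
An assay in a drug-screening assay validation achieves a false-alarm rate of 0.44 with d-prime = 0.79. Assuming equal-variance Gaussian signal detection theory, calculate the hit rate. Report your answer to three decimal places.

hit rate = 0.739

z(false-alarm rate) = z(0.44) = -0.1510
z(H) = z(FA) + d' = -0.1510 + 0.79 = 0.6390
hit rate = Φ(0.6390) = 0.7386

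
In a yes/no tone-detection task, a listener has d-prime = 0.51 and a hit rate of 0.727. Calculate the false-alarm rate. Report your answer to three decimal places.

false-alarm rate = 0.537

z(hit rate) = z(0.727) = 0.6038
z(FA) = z(H) − d' = 0.6038 − 0.51 = 0.0938
false-alarm rate = Φ(0.0938) = 0.5374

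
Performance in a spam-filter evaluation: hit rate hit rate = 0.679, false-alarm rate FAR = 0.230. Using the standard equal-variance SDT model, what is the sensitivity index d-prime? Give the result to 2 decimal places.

d-prime = 1.20

z(H) = z(0.679) = 0.465
z(FA) = z(0.230) = -0.739
d' = z(H) − z(FA) = 0.465 − (-0.739) = 1.204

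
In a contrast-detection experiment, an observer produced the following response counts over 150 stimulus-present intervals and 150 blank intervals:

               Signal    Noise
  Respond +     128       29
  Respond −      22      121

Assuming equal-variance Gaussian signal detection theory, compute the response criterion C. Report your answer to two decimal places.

C = -0.09

H = 128/150 = 0.8533
FA = 29/150 = 0.1933
z(H) = z(0.8533) = 1.0507
z(FA) = z(0.1933) = -0.8658
c = −½·[z(H) + z(FA)] = −0.5 × (1.0507 + (-0.8658)) = -0.09245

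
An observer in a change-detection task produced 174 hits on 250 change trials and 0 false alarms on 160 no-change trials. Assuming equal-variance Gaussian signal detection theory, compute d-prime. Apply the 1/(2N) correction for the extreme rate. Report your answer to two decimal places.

d-prime = 3.25

The false-alarm rate is 0/160 = 0, so apply the 1/(2N) correction: FA → 1/(2·160) = 0.00313.
z(H) = z(0.69600) = 0.513
z(FA) = z(0.00313) = -2.734
d' = 0.513 − (-2.734) = 3.247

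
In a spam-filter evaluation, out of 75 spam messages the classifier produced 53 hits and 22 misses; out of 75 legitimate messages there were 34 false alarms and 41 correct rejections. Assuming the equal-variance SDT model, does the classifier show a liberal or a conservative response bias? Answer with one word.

z(H) = 0.544, z(FA) = -0.117
c = −½·(z(H) + z(FA)) = -0.2135
c < 0 → liberal criterion (biased toward responding “yes”).

liberal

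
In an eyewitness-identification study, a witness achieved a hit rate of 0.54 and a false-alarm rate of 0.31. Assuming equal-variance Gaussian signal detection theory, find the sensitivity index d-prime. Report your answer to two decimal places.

z(H) = 0.100
z(FA) = -0.496
d' = z(H) − z(FA) = 0.100 − (-0.496) = 0.596

d-prime = 0.60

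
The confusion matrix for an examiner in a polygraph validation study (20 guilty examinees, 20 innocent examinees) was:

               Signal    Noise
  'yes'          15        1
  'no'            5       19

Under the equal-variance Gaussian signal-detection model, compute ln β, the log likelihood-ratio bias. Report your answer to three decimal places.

ln β = 1.125

H = 15/20 = 0.7500
FA = 1/20 = 0.0500
z(0.7500) = 0.6745, z(0.0500) = -1.6449
ln β = −½·[z(H)² − z(FA)²] = −0.5 × (0.4550 − 2.7057) = 1.12535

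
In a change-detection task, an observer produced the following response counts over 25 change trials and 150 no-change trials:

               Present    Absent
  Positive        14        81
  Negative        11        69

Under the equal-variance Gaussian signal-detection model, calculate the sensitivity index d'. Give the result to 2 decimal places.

H = 14/25 = 0.5600
FA = 81/150 = 0.5400
z(H) = z(0.5600) = 0.1510
z(FA) = z(0.5400) = 0.1004
d' = z(H) − z(FA) = 0.1510 − 0.1004 = 0.0506

d' = 0.05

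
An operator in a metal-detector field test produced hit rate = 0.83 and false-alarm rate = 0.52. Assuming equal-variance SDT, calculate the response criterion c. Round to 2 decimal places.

c = -0.50

z(H) = z(0.83) = 0.9542
z(FA) = z(0.52) = 0.0502
c = −½·[z(H) + z(FA)] = −0.5 × (0.9542 + 0.0502) = -0.5022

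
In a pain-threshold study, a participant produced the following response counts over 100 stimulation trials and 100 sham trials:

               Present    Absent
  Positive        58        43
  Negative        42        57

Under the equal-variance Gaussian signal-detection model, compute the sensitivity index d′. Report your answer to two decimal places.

H = 58/100 = 0.5800
FA = 43/100 = 0.4300
z(0.5800) = 0.2019, z(0.4300) = -0.1764
d' = z(H) − z(FA) = 0.2019 − (-0.1764) = 0.3783

d′ = 0.38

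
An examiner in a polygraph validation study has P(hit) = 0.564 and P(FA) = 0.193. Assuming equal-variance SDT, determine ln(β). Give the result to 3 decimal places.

ln β = 0.363

z(0.564) = 0.1611, z(0.193) = -0.8669
ln β = −½·[z(H)² − z(FA)²] = −0.5 × (0.0260 − 0.7515) = 0.36275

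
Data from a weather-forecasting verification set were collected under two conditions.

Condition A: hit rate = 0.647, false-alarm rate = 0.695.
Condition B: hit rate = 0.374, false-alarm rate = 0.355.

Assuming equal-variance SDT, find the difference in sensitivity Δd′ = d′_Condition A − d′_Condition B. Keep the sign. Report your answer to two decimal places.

Condition A: z(0.647) = 0.377, z(0.695) = 0.510, d' = -0.133
Condition B: z(0.374) = -0.321, z(0.355) = -0.372, d' = 0.051
Δd' = d'_Condition A − d'_Condition B = -0.133 − 0.051 = -0.184
Condition B has the higher sensitivity.

Δd′ = -0.18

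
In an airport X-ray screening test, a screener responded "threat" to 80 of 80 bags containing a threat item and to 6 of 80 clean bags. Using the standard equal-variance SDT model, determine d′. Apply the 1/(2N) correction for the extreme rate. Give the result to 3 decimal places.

d′ = 3.937

The hit rate is 80/80 = 1, so apply the 1/(2N) correction: H → 1 − 1/(2·80) = 0.99375.
z(H) = z(0.99375) = 2.4977
z(FA) = z(0.07500) = -1.4395
d' = 2.4977 − (-1.4395) = 3.9372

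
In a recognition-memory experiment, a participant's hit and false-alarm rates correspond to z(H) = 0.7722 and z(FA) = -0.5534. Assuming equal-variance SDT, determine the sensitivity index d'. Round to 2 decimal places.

d' = 1.33

d' = z(H) − z(FA) = 0.7722 − (-0.5534) = 1.3256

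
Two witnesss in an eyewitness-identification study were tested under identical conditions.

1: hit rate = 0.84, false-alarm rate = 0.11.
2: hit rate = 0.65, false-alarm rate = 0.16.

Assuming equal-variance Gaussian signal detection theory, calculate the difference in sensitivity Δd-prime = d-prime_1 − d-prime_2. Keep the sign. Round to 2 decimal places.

1: z(0.84) = 0.994, z(0.11) = -1.227, d' = 2.221
2: z(0.65) = 0.385, z(0.16) = -0.994, d' = 1.379
Δd' = d'_1 − d'_2 = 2.221 − 1.379 = 0.842
1 has the higher sensitivity.

Δd-prime = 0.84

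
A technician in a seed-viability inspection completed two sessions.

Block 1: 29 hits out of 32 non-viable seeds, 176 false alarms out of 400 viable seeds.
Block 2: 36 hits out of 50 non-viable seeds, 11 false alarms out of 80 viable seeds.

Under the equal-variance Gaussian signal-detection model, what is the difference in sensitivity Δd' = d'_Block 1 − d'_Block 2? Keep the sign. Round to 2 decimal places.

Block 1: z(0.9062) = 1.318, z(0.4400) = -0.151, d' = 1.469
Block 2: z(0.7200) = 0.583, z(0.1375) = -1.092, d' = 1.675
Δd' = d'_Block 1 − d'_Block 2 = 1.469 − 1.675 = -0.206
Block 2 has the higher sensitivity.

Δd' = -0.21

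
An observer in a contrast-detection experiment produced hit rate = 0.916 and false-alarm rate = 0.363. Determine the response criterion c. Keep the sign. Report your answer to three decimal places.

c = -0.514

Φ⁻¹(H) = Φ⁻¹(0.916) = 1.3787
Φ⁻¹(FA) = Φ⁻¹(0.363) = -0.3505
c = −½·[z(H) + z(FA)] = −0.5 × (1.3787 + (-0.3505)) = -0.5141
c < 0: the observer has a liberal response bias.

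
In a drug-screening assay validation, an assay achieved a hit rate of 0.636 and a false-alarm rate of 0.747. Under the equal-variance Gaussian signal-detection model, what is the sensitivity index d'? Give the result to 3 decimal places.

d' = -0.317

Φ⁻¹(0.636) = 0.3478, Φ⁻¹(0.747) = 0.6651
d' = z(H) − z(FA) = 0.3478 − 0.6651 = -0.3173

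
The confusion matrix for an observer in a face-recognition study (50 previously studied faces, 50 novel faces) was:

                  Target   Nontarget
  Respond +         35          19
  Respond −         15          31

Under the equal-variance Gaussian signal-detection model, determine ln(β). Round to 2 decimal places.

H = 35/50 = 0.7000
FA = 19/50 = 0.3800
z(H) = 0.524
z(FA) = -0.305
ln β = −½·[z(H)² − z(FA)²] = −0.5 × (0.275 − 0.093) = -0.091

ln β = -0.09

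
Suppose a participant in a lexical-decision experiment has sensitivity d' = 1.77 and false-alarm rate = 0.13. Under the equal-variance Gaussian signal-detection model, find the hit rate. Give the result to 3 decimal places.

hit rate = 0.740

z(false-alarm rate) = z(0.13) = -1.1264
z(H) = z(FA) + d' = -1.1264 + 1.77 = 0.6436
hit rate = Φ(0.6436) = 0.7401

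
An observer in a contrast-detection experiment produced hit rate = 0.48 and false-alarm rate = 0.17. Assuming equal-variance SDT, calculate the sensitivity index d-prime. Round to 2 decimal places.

z(H) = z(0.48) = -0.0502
z(FA) = z(0.17) = -0.9542
d' = z(H) − z(FA) = -0.0502 − (-0.9542) = 0.9040

d-prime = 0.90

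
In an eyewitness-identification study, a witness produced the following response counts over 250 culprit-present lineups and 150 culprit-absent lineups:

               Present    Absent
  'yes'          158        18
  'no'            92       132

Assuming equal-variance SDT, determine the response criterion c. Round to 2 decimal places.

H = 158/250 = 0.6320
FA = 18/150 = 0.1200
Φ⁻¹(0.6320) = 0.3372, Φ⁻¹(0.1200) = -1.1750
c = −½·[z(H) + z(FA)] = −0.5 × (0.3372 + (-1.1750)) = 0.4189

c = 0.42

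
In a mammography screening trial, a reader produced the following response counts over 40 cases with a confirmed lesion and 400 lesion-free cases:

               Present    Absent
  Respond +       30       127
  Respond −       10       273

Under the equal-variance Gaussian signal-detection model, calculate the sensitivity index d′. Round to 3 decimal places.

d′ = 1.149

H = 30/40 = 0.7500
FA = 127/400 = 0.3175
z(0.7500) = 0.6745, z(0.3175) = -0.4747
d' = z(H) − z(FA) = 0.6745 − (-0.4747) = 1.1492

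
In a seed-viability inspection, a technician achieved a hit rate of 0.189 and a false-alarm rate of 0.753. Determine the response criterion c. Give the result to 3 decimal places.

c = 0.099

Φ⁻¹(H) = -0.8816
Φ⁻¹(FA) = 0.6840
c = −½·[z(H) + z(FA)] = −0.5 × (-0.8816 + 0.6840) = 0.0988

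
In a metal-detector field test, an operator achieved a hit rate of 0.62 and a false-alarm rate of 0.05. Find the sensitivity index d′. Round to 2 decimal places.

z(H) = 0.3055
z(FA) = -1.6449
d' = z(H) − z(FA) = 0.3055 − (-1.6449) = 1.9504

d′ = 1.95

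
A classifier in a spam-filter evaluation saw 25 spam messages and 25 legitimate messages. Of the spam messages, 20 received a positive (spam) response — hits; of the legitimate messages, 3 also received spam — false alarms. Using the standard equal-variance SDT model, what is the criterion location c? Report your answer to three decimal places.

c = 0.167

H = 20/25 = 0.8000
FA = 3/25 = 0.1200
z(0.8000) = 0.8416, z(0.1200) = -1.1750
c = −½·[z(H) + z(FA)] = −0.5 × (0.8416 + (-1.1750)) = 0.1667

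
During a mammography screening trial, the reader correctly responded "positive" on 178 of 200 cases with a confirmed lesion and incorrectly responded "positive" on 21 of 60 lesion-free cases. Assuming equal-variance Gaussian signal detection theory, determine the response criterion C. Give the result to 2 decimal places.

C = -0.42

H = 178/200 = 0.8900
FA = 21/60 = 0.3500
Φ⁻¹(H) = Φ⁻¹(0.8900) = 1.2265
Φ⁻¹(FA) = Φ⁻¹(0.3500) = -0.3853
c = −½·[z(H) + z(FA)] = −0.5 × (1.2265 + (-0.3853)) = -0.4206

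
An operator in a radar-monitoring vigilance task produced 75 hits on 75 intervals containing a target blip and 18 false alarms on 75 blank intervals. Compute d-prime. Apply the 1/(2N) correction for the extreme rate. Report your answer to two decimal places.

d-prime = 3.18

The hit rate is 75/75 = 1, so apply the 1/(2N) correction: H → 1 − 1/(2·75) = 0.99333.
z(H) = z(0.99333) = 2.475
z(FA) = z(0.24000) = -0.706
d' = 2.475 − (-0.706) = 3.181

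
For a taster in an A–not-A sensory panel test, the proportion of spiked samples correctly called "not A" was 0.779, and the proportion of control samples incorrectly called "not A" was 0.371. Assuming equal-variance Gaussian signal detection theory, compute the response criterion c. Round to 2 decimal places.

Φ⁻¹(H) = Φ⁻¹(0.779) = 0.7688
Φ⁻¹(FA) = Φ⁻¹(0.371) = -0.3292
c = −½·[z(H) + z(FA)] = −0.5 × (0.7688 + (-0.3292)) = -0.2198

c = -0.22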